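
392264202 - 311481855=80782347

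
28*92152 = 2580256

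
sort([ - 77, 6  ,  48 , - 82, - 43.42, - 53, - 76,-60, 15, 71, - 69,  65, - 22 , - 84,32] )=[-84,-82, - 77, - 76, - 69,-60, - 53, - 43.42,-22, 6, 15, 32,48, 65,  71 ]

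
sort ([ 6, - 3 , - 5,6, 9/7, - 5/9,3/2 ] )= [ - 5, - 3, - 5/9, 9/7,3/2, 6, 6 ]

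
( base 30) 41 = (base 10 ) 121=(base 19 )67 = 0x79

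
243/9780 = 81/3260 = 0.02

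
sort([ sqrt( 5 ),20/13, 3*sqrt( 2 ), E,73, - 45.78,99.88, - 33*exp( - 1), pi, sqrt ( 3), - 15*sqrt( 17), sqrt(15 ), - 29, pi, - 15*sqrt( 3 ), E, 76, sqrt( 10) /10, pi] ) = [-15*sqrt( 17), - 45.78, - 29, - 15*sqrt( 3),-33* exp( - 1), sqrt( 10) /10 , 20/13, sqrt( 3 ), sqrt( 5),E, E,pi,pi,pi,  sqrt( 15), 3*sqrt( 2),73, 76, 99.88 ] 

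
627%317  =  310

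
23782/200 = 11891/100 =118.91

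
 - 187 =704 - 891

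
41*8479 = 347639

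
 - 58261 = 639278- 697539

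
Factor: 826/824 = 413/412 = 2^(-2)*7^1 * 59^1 * 103^(-1)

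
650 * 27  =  17550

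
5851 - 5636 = 215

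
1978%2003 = 1978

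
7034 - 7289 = - 255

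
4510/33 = 136 + 2/3=   136.67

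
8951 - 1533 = 7418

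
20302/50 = 10151/25 = 406.04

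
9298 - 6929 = 2369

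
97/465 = 97/465 = 0.21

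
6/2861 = 6/2861 = 0.00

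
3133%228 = 169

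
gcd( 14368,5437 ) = 1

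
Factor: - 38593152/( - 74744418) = 2^6*3^2*7^( - 1)*13^1*599^( - 1) *859^1 *2971^( - 1) = 6432192/12457403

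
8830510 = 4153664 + 4676846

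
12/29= 12/29 = 0.41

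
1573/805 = 1573/805 = 1.95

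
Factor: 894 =2^1*3^1*149^1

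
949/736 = 1 + 213/736 = 1.29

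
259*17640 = 4568760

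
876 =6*146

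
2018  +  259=2277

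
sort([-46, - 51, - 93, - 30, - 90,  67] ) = [ - 93, - 90, - 51, - 46, - 30, 67]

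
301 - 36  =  265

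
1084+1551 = 2635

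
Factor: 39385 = 5^1 * 7877^1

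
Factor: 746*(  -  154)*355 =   -  40783820 = - 2^2 * 5^1*7^1*11^1*71^1*373^1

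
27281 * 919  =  25071239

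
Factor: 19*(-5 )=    - 5^1*19^1 = - 95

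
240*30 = 7200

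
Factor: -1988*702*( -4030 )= 5624171280 = 2^4*3^3*5^1 * 7^1*13^2*31^1*71^1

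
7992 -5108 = 2884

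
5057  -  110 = 4947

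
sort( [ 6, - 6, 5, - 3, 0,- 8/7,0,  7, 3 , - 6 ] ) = [  -  6,  -  6,-3,-8/7, 0,  0,3, 5, 6, 7 ]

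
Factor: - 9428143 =-9428143^1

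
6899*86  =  593314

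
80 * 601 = 48080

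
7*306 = 2142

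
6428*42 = 269976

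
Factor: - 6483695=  -5^1*37^1*101^1*347^1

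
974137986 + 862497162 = 1836635148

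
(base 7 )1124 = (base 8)632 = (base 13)257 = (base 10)410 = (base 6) 1522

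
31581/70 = 31581/70 = 451.16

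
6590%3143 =304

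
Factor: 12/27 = 4/9=2^2*3^ ( - 2 )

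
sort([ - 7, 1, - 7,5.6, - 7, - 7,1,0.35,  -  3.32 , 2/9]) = [ - 7,  -  7,- 7, - 7 , - 3.32,2/9,0.35,1, 1, 5.6 ]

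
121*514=62194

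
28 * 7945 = 222460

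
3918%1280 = 78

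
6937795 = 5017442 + 1920353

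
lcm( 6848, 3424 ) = 6848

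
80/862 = 40/431 = 0.09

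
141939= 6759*21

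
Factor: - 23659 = -59^1 * 401^1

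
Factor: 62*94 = 2^2*31^1*47^1 = 5828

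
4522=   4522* 1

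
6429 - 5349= 1080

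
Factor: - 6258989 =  -11^1*568999^1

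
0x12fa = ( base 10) 4858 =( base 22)A0I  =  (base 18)ehg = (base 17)gdd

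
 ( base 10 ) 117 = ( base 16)75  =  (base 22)57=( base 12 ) 99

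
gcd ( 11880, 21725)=55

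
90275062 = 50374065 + 39900997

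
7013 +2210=9223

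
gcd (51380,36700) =7340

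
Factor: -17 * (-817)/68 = 817/4 = 2^( - 2 ) * 19^1*43^1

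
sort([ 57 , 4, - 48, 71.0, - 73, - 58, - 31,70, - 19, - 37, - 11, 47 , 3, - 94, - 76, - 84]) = [ - 94, - 84, - 76 , - 73, -58 , - 48 ,-37,- 31, - 19, - 11,3,4, 47,  57,70,71.0 ] 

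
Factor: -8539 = -8539^1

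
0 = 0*16563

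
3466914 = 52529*66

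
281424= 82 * 3432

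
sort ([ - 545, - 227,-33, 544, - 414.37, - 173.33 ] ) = [-545, - 414.37, - 227,  -  173.33 ,-33,544] 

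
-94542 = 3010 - 97552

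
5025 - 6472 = - 1447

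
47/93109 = 47/93109 = 0.00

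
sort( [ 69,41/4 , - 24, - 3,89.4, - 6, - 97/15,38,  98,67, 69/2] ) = [-24, - 97/15,- 6, - 3, 41/4,69/2, 38,67,69,89.4,  98 ]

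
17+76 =93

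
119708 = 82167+37541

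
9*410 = 3690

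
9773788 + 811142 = 10584930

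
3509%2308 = 1201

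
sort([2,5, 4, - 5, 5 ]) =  [ - 5, 2 , 4, 5, 5 ]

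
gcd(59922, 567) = 9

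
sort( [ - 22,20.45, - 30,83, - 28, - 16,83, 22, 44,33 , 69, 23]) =[ -30 , - 28 ,  -  22, - 16,20.45, 22,23,33,44, 69, 83, 83]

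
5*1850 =9250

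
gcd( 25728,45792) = 96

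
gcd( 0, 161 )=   161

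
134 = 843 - 709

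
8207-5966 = 2241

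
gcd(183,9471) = 3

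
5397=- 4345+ 9742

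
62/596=31/298=0.10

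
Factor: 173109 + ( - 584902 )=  - 411793 = -73^1*5641^1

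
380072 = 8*47509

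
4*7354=29416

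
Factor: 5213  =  13^1 *401^1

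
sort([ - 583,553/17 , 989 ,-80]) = [-583,  -  80,553/17,  989 ] 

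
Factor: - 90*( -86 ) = 2^2*  3^2 * 5^1*43^1=7740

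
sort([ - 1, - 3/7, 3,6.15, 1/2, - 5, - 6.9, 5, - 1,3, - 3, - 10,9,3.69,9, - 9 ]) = [-10, - 9,-6.9, - 5, - 3,-1, - 1, - 3/7, 1/2, 3, 3 , 3.69,  5,6.15,9, 9]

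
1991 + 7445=9436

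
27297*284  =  7752348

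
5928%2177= 1574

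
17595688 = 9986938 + 7608750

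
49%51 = 49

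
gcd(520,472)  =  8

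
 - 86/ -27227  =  86/27227 = 0.00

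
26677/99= 269 + 46/99 = 269.46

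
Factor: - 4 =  - 2^2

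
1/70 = 1/70=   0.01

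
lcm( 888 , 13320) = 13320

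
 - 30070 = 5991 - 36061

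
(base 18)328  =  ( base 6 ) 4412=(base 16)3F8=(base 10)1016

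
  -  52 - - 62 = 10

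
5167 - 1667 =3500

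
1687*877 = 1479499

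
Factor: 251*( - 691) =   -  251^1*691^1 = - 173441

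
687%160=47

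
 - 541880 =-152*3565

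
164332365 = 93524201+70808164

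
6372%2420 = 1532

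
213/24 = 8 + 7/8 = 8.88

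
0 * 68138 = 0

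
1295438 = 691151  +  604287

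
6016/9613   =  6016/9613 =0.63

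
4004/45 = 88 + 44/45 =88.98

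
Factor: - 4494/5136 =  - 7/8  =  - 2^(-3 )*7^1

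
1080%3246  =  1080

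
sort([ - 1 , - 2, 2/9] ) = [-2, - 1, 2/9]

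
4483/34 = 4483/34 = 131.85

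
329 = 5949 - 5620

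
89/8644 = 89/8644 = 0.01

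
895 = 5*179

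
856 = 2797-1941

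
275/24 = 275/24 = 11.46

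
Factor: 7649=7649^1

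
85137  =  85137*1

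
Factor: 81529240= 2^3*5^1 * 13^1*83^1*1889^1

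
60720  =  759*80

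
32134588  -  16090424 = 16044164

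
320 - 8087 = - 7767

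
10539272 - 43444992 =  - 32905720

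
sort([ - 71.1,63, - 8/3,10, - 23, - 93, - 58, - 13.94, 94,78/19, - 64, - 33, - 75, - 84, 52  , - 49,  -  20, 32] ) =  [-93,-84, - 75, - 71.1, - 64, - 58,- 49 , - 33, - 23 ,  -  20, - 13.94,  -  8/3,78/19,10,32, 52 , 63,94 ] 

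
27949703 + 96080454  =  124030157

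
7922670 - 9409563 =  - 1486893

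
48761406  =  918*53117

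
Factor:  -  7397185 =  - 5^1*1479437^1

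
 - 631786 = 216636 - 848422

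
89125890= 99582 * 895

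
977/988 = 977/988 = 0.99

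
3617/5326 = 3617/5326 = 0.68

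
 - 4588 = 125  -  4713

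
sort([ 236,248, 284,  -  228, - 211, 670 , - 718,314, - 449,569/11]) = [ - 718, - 449, -228,  -  211,569/11, 236, 248, 284, 314, 670]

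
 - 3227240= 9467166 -12694406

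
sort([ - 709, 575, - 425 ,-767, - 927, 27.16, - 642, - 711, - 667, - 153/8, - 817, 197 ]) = [-927, - 817, - 767  , - 711, - 709, - 667, - 642, - 425,-153/8,  27.16, 197,575]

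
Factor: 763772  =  2^2*79^1*2417^1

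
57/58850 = 57/58850 = 0.00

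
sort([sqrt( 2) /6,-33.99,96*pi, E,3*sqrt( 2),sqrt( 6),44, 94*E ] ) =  [ - 33.99, sqrt( 2 ) /6, sqrt( 6 ),E, 3*sqrt(2), 44,94 *E, 96*pi] 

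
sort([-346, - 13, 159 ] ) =[ - 346,-13,159]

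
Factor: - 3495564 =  - 2^2*3^2*89^1*1091^1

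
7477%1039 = 204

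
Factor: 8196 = 2^2*3^1*683^1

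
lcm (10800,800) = 21600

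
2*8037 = 16074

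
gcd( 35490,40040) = 910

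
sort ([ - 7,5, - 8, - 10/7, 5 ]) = [ - 8, - 7, - 10/7,5  ,  5 ]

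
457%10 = 7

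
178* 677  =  120506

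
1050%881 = 169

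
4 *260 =1040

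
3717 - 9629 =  - 5912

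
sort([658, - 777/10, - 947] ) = [ - 947, - 777/10, 658 ] 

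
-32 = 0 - 32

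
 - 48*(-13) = 624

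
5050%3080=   1970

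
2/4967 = 2/4967 = 0.00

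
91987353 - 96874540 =-4887187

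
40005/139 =287+ 112/139=287.81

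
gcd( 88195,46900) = 5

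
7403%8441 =7403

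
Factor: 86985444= 2^2*3^1*7^1*13^1*79657^1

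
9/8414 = 9/8414 = 0.00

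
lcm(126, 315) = 630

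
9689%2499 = 2192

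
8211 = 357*23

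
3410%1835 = 1575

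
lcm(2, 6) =6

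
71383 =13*5491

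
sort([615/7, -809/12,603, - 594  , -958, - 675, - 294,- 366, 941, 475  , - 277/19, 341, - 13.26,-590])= [ - 958 , - 675, - 594, - 590, - 366, - 294, - 809/12, - 277/19, - 13.26,615/7, 341,475, 603,941 ] 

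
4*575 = 2300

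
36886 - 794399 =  - 757513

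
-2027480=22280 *( - 91)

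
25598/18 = 12799/9 = 1422.11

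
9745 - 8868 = 877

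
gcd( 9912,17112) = 24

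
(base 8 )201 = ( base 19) 6f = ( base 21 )63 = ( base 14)93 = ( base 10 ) 129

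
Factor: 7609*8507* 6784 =2^7 * 7^1*47^1 * 53^1*  181^1*1087^1= 439126712192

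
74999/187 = 74999/187 = 401.06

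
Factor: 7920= 2^4* 3^2 *5^1*11^1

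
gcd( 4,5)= 1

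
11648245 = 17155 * 679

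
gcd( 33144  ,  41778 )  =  6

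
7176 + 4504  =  11680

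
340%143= 54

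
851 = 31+820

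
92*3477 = 319884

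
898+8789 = 9687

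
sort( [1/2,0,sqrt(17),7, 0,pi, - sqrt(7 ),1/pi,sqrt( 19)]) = [-sqrt( 7),0, 0, 1/pi, 1/2,  pi,sqrt( 17 ),sqrt( 19 ), 7 ] 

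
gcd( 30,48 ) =6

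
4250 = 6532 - 2282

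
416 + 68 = 484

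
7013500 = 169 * 41500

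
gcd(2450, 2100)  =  350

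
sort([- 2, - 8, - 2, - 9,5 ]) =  [ - 9, - 8, - 2, - 2,5 ] 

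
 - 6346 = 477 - 6823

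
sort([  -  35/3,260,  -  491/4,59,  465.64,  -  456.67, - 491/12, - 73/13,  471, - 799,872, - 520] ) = [-799, - 520, - 456.67, - 491/4,-491/12,  -  35/3, - 73/13, 59,260,465.64,  471,872]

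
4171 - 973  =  3198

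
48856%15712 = 1720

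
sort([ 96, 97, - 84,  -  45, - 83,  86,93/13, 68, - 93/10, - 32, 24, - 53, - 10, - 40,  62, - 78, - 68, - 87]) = [ - 87, - 84 , - 83, - 78, - 68, - 53,  -  45,  -  40,-32, - 10, - 93/10,93/13,24,62,68, 86, 96,97] 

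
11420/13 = 11420/13 = 878.46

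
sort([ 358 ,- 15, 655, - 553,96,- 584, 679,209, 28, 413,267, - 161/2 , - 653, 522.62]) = [ - 653, - 584, - 553, - 161/2, - 15, 28 , 96,209, 267, 358,413, 522.62,655, 679] 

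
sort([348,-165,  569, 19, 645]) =[ - 165,19,348,569,645 ]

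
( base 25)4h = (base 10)117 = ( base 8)165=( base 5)432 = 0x75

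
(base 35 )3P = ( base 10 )130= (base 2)10000010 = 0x82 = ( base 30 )4a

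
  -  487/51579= - 487/51579 = - 0.01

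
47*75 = 3525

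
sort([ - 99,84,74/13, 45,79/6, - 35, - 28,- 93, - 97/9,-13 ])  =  [-99 , - 93, - 35, - 28, - 13, - 97/9,74/13, 79/6,45,84]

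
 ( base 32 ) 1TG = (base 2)11110110000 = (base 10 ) 1968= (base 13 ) b85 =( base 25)33i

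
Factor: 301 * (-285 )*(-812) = 2^2*3^1 * 5^1*7^2 * 19^1 * 29^1*43^1 =69657420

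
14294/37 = 386  +  12/37 = 386.32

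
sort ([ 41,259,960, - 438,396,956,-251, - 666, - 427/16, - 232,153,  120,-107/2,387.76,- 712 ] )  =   [ - 712,-666, - 438, - 251, - 232, -107/2, - 427/16,41,120,153 , 259,  387.76, 396,956, 960 ] 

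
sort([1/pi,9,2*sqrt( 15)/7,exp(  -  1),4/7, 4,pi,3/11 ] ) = [ 3/11, 1/pi,exp( - 1),4/7,  2*sqrt(15)/7,pi,4, 9] 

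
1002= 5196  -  4194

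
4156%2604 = 1552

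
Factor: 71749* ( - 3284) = - 235623716 = - 2^2*157^1*457^1*  821^1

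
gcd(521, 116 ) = 1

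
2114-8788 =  - 6674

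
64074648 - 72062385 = -7987737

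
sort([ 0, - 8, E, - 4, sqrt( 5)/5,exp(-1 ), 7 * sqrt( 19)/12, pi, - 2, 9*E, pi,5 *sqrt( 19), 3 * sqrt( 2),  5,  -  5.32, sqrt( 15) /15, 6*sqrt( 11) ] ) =[ - 8, - 5.32,-4, - 2 , 0, sqrt(15 )/15,exp( - 1), sqrt(5) /5, 7*sqrt( 19 )/12, E, pi, pi, 3 *sqrt( 2 ), 5,6 * sqrt(11 ), 5*sqrt( 19) , 9*E ] 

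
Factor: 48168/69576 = 9/13 = 3^2 * 13^( - 1 )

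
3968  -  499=3469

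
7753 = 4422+3331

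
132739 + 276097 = 408836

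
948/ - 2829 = -316/943 = -0.34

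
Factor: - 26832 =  - 2^4 * 3^1*13^1*43^1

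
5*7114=35570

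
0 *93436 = 0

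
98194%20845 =14814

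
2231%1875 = 356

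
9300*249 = 2315700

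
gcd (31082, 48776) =2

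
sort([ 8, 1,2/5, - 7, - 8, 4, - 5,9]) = [ - 8,  -  7,  -  5, 2/5,1,4, 8,9]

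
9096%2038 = 944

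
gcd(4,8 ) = 4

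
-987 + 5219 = 4232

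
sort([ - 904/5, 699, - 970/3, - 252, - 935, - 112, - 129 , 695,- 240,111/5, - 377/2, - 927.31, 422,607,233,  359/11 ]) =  [ - 935,-927.31, - 970/3,-252, - 240, - 377/2, - 904/5, - 129, - 112,111/5,359/11, 233, 422,607 , 695,699 ] 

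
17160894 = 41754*411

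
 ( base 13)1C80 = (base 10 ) 4329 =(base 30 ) 4O9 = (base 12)2609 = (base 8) 10351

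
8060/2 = 4030 = 4030.00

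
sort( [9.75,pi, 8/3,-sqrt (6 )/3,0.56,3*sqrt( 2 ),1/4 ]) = [ - sqrt( 6) /3,1/4,0.56,8/3,pi,3*sqrt (2), 9.75]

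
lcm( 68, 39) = 2652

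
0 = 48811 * 0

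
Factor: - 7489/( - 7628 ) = 2^( -2)*1907^( - 1)*7489^1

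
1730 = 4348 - 2618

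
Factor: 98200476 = 2^2*3^2*11^1*43^1*73^1 * 79^1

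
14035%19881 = 14035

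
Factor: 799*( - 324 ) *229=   -2^2*3^4*17^1*47^1*229^1 = - 59282604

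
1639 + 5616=7255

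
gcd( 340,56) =4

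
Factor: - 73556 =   -  2^2*7^1*37^1*71^1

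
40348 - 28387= 11961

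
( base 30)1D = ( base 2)101011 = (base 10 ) 43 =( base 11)3A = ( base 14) 31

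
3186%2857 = 329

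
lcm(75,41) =3075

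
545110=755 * 722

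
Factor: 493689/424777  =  3^1*7^1*23509^1 * 424777^( - 1)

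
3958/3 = 1319+1/3 = 1319.33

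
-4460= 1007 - 5467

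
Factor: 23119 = 61^1*379^1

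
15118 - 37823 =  -22705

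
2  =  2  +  0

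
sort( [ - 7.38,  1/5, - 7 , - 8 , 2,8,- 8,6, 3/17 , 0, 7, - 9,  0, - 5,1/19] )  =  [  -  9, - 8,  -  8, -7.38, - 7,  -  5,  0, 0, 1/19, 3/17, 1/5,2, 6,7,8 ]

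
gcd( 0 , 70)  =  70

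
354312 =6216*57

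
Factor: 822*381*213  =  66707766=2^1*3^3*71^1*127^1*137^1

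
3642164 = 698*5218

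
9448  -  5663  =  3785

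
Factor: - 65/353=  - 5^1*13^1*353^( - 1)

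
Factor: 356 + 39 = 5^1*79^1 =395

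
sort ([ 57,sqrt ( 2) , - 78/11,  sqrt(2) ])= [ - 78/11, sqrt(2 ),sqrt(2),57 ]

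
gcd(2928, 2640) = 48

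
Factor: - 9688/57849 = -2^3*3^( - 1) * 7^1 *11^( - 1) *173^1 *1753^( - 1 ) 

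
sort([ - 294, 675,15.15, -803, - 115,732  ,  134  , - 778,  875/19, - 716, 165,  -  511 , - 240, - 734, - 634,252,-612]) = [- 803, - 778 , - 734, - 716, -634, - 612,-511, - 294, - 240, - 115,  15.15, 875/19,134, 165,252,  675, 732]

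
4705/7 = 4705/7=672.14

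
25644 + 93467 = 119111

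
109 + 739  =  848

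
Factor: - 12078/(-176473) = 2^1*3^2*263^( - 1) = 18/263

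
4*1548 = 6192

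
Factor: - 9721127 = - 13^1*17^1*43987^1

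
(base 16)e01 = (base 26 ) 57N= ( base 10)3585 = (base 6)24333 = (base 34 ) 33F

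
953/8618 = 953/8618 = 0.11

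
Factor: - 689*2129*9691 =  - 14215543771 =- 11^1*13^1 * 53^1*881^1*2129^1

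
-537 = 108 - 645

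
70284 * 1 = 70284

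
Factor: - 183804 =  - 2^2*3^1*17^2*53^1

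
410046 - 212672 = 197374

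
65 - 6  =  59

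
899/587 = 899/587 = 1.53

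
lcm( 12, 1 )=12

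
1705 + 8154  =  9859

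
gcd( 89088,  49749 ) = 3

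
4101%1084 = 849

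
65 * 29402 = 1911130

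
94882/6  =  47441/3 = 15813.67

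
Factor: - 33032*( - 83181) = 2^3* 3^1*7^1*17^1*233^1 * 4129^1=2747634792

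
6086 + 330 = 6416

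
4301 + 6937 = 11238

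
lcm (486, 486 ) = 486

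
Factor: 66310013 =7^1* 11^1* 17^1 * 179^1 * 283^1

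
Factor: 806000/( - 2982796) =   -  2^2 * 5^3 * 13^1*31^1*745699^( - 1)= -  201500/745699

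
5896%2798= 300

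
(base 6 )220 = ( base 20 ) 44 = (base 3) 10010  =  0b1010100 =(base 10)84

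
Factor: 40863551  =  40863551^1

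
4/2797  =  4/2797  =  0.00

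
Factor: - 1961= -37^1*53^1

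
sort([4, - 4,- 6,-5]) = [  -  6,-5,  -  4, 4]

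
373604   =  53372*7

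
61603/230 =61603/230 = 267.84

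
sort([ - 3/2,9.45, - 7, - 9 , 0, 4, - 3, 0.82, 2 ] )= [-9,-7, - 3, - 3/2,  0, 0.82, 2, 4, 9.45]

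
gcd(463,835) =1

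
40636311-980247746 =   -  939611435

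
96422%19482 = 18494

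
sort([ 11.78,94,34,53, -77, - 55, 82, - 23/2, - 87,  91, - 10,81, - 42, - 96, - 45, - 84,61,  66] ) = [- 96,-87, - 84, - 77, - 55, - 45, - 42,  -  23/2,-10,11.78,  34,53,61,  66, 81, 82,91, 94 ] 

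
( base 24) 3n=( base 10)95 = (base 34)2R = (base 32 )2V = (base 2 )1011111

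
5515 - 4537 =978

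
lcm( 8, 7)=56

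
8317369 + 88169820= 96487189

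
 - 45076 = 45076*( - 1 ) 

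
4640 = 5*928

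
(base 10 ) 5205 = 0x1455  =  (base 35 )48P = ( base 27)73L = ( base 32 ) 52L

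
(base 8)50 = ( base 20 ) 20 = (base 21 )1j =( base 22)1i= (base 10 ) 40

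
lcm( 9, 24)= 72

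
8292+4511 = 12803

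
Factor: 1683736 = 2^3*210467^1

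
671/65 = 10 + 21/65 = 10.32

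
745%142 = 35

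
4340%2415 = 1925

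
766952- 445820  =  321132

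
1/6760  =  1/6760= 0.00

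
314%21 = 20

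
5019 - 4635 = 384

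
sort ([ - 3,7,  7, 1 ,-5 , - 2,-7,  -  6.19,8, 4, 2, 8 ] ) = [ - 7,-6.19 , - 5, - 3, - 2, 1, 2, 4 , 7, 7 , 8,  8]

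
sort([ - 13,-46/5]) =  [ - 13, - 46/5]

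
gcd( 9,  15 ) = 3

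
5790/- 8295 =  - 1 + 167/553 = -0.70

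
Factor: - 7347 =  -  3^1*31^1 * 79^1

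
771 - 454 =317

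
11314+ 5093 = 16407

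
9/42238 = 9/42238 = 0.00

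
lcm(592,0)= 0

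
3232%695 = 452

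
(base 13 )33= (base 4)222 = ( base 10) 42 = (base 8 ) 52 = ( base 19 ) 24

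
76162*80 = 6092960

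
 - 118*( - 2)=236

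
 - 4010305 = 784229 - 4794534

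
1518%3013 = 1518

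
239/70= 239/70 = 3.41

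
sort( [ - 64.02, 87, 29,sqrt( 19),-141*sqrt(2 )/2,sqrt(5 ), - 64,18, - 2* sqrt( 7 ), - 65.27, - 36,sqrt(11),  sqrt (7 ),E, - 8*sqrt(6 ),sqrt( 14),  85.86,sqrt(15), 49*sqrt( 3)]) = [ - 141 * sqrt(2)/2,  -  65.27, - 64.02,-64,-36, - 8*sqrt ( 6), - 2*sqrt(7 ), sqrt(5),sqrt(7),E, sqrt( 11),sqrt( 14),sqrt( 15 ),sqrt(19),18,  29,49 * sqrt(3),85.86, 87] 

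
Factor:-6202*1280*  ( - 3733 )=29634644480 = 2^9*5^1*7^1*443^1 *3733^1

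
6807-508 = 6299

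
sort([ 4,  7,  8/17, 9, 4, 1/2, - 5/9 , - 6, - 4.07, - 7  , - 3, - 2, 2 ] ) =[ - 7,- 6 , - 4.07, - 3, - 2, - 5/9, 8/17,1/2, 2, 4, 4,7, 9 ] 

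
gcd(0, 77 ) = 77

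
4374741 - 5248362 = -873621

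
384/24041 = 384/24041 = 0.02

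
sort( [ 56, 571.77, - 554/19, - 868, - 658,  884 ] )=[ - 868 , - 658, - 554/19,56,571.77,884 ]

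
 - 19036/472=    - 41 + 79/118 = - 40.33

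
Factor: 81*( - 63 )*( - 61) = 3^6*7^1*61^1 = 311283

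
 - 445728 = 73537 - 519265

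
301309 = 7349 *41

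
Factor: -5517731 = - 101^1*54631^1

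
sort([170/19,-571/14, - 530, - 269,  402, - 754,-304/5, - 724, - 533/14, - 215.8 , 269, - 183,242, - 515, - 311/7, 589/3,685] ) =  [ - 754, - 724,-530, - 515, - 269, - 215.8, - 183, - 304/5,-311/7,  -  571/14, - 533/14,170/19,589/3,242, 269,402,685 ] 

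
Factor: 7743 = 3^1*29^1 * 89^1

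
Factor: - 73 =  -73^1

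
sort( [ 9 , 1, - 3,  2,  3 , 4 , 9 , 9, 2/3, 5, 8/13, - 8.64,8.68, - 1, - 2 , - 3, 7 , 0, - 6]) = [ - 8.64 , - 6, - 3, - 3, -2, - 1,0,8/13, 2/3 , 1, 2, 3, 4,5,7,8.68 , 9 , 9, 9]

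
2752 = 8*344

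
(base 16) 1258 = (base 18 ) e8g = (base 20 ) beg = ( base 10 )4696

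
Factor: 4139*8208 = 2^4 * 3^3 * 19^1 * 4139^1 = 33972912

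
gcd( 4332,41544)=12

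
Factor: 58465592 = 2^3*827^1*8837^1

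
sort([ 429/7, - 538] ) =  [ - 538,429/7 ] 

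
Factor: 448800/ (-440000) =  - 2^( - 1 )*3^1*5^( - 2 )* 17^1 = - 51/50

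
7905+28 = 7933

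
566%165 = 71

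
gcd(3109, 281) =1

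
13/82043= 1/6311=   0.00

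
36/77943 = 12/25981 = 0.00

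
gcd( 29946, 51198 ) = 966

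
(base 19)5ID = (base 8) 4160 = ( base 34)1TI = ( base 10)2160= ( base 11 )1694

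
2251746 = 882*2553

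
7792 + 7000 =14792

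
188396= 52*3623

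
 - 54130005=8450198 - 62580203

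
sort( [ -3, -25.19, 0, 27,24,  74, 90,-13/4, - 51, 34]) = [-51, - 25.19,- 13/4, - 3, 0, 24,27, 34, 74,90 ] 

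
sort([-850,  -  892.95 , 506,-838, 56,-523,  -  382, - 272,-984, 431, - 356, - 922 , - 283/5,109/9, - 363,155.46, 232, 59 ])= [ - 984,-922,-892.95, -850 , - 838,-523 , -382,-363, - 356 ,  -  272 , - 283/5, 109/9, 56,  59,155.46, 232,431,506] 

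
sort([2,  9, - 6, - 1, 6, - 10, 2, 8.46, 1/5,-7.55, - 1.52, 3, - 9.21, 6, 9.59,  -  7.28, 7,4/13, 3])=[ - 10,-9.21, - 7.55, - 7.28, - 6,-1.52, - 1,1/5, 4/13, 2, 2,3,3, 6, 6, 7,8.46, 9, 9.59] 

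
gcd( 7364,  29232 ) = 28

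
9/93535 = 9/93535 = 0.00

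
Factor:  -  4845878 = -2^1*2422939^1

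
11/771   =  11/771 = 0.01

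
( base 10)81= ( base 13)63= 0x51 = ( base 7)144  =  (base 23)3C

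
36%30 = 6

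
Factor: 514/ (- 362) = - 181^( - 1)*257^1=- 257/181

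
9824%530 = 284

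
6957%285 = 117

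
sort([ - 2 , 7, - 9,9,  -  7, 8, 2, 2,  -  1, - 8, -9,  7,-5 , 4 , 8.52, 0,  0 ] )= [ - 9,-9, - 8,-7, - 5,-2,-1,0, 0, 2,  2,  4,  7,7, 8, 8.52, 9] 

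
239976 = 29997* 8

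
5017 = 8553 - 3536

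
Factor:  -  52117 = -13^1* 19^1*211^1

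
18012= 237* 76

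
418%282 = 136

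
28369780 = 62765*452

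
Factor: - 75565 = - 5^1*7^1*17^1*127^1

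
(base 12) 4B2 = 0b1011000110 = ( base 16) 2c6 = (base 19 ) 1I7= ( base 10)710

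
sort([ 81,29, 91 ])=[29,81,91]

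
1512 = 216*7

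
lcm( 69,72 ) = 1656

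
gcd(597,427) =1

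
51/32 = 51/32 =1.59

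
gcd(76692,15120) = 84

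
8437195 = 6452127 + 1985068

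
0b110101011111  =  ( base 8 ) 6537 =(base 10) 3423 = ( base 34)2WN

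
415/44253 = 415/44253 = 0.01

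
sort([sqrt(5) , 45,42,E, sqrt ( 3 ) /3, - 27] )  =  [ - 27, sqrt(3 )/3,sqrt(5 ), E , 42 , 45]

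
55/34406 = 55/34406 = 0.00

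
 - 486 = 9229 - 9715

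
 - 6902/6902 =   -  1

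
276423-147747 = 128676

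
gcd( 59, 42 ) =1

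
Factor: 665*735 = 488775 = 3^1*5^2 * 7^3*19^1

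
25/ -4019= - 25/4019 = - 0.01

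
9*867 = 7803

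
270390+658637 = 929027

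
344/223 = 1+ 121/223 = 1.54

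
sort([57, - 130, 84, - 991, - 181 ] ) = [ - 991,  -  181 ,-130,  57, 84]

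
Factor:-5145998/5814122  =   - 11^1*13^1*19^1*947^1*2907061^( - 1 )=- 2572999/2907061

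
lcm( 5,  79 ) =395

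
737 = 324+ 413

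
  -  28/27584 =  - 7/6896 = - 0.00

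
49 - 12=37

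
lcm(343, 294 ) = 2058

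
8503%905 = 358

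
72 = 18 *4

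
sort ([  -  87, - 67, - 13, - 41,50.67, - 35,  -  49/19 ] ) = [- 87,  -  67,-41,  -  35, - 13 , - 49/19, 50.67]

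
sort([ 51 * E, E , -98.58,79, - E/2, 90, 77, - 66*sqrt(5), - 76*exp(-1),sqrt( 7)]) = [ - 66*sqrt( 5), - 98.58, - 76 * exp( - 1), - E/2, sqrt( 7),E , 77,79, 90,51*E] 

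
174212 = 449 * 388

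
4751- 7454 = - 2703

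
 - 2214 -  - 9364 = 7150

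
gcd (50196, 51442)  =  178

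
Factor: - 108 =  - 2^2*3^3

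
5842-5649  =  193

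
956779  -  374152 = 582627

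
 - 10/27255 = -1 + 5449/5451 = - 0.00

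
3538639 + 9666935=13205574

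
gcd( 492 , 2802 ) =6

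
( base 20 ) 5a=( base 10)110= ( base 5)420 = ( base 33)3B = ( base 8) 156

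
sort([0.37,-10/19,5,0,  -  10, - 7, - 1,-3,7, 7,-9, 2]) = [-10, - 9, - 7,-3 , - 1,- 10/19,0 , 0.37,2,5, 7 , 7 ]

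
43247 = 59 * 733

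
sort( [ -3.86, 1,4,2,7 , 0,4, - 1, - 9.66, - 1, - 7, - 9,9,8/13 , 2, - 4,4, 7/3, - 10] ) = [ - 10, - 9.66, - 9, - 7, - 4, - 3.86,  -  1, - 1, 0,8/13, 1,2,2,7/3, 4,4, 4,7, 9 ]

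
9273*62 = 574926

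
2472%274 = 6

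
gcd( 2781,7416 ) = 927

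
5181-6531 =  - 1350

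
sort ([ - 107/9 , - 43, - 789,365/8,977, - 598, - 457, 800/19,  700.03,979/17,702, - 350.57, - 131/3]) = [ - 789, - 598, - 457, - 350.57,-131/3, - 43, - 107/9, 800/19, 365/8,979/17, 700.03, 702,977]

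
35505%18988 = 16517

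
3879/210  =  1293/70= 18.47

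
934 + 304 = 1238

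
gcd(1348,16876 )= 4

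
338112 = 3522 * 96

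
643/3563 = 643/3563 = 0.18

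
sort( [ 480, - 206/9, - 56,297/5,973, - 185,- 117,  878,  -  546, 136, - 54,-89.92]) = [ - 546, - 185, - 117, - 89.92, - 56, - 54, -206/9,297/5, 136 , 480,878,  973 ]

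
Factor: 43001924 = 2^2*7^1 * 113^1*13591^1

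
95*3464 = 329080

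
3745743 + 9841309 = 13587052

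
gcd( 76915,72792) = 1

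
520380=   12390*42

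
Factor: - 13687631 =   -  43^1*67^1*4751^1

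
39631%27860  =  11771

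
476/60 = 119/15 = 7.93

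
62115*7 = 434805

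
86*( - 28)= -2408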